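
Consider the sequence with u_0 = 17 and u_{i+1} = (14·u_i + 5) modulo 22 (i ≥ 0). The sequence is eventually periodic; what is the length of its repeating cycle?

5

u_0 = 17; u_1 = 1; u_2 = 19; u_3 = 7; u_4 = 15; u_5 = 17.
The sequence repeats with period 5.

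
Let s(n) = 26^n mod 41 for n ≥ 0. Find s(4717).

22

s(0) = 1,  s(1) = 26,  s(2) = 20,  s(3) = 28,  s(4) = 31,  s(5) = 27,  s(6) = 5,  s(7) = 7,  s(8) = 18,  s(9) = 17,  s(10) = 32,  s(11) = 12,  s(12) = 25,  s(13) = 35,  s(14) = 8,  s(15) = 3,  s(16) = 37,  s(17) = 19,  s(18) = 2,  s(19) = 11,  s(20) = 40,  s(21) = 15,  s(22) = 21,  s(23) = 13,  s(24) = 10,  s(25) = 14,  s(26) = 36,  s(27) = 34,  s(28) = 23,  s(29) = 24,  s(30) = 9,  s(31) = 29,  s(32) = 16,  s(33) = 6,  s(34) = 33,  s(35) = 38,  s(36) = 4,  s(37) = 22,  s(38) = 39,  s(39) = 30,  s(40) = 1.
The sequence repeats with period 40.
(4717 - 0) mod 40 = 37, so s(4717) = s(37) = 22.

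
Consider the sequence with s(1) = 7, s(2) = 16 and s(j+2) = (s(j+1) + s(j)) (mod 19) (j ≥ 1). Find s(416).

16

We have s(1) = 7,  s(2) = 16,  s(3) = 4,  s(4) = 1,  s(5) = 5,  s(6) = 6,  s(7) = 11,  s(8) = 17,  s(9) = 9,  s(10) = 7,  s(11) = 16.
The sequence repeats with period 9.
So s(416) = s(1 + ((416-1) mod 9)) = s(2) = 16.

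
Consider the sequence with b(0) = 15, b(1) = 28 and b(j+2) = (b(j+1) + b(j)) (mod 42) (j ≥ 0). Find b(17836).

b(0) = 15, b(1) = 28, b(2) = 1, b(3) = 29, b(4) = 30, b(5) = 17, b(6) = 5, b(7) = 22, b(8) = 27, b(9) = 7, b(10) = 34, b(11) = 41, b(12) = 33, b(13) = 32, b(14) = 23, b(15) = 13, b(16) = 36, b(17) = 7, b(18) = 1, b(19) = 8, b(20) = 9, b(21) = 17, b(22) = 26, b(23) = 1, b(24) = 27, b(25) = 28, b(26) = 13, b(27) = 41, b(28) = 12, b(29) = 11, b(30) = 23, b(31) = 34, b(32) = 15, b(33) = 7, b(34) = 22, b(35) = 29, b(36) = 9, b(37) = 38, b(38) = 5, b(39) = 1, b(40) = 6, b(41) = 7, b(42) = 13, b(43) = 20, b(44) = 33, b(45) = 11, b(46) = 2, b(47) = 13, b(48) = 15, b(49) = 28.
Since (b(48), b(49)) = (b(0), b(1)) = (15, 28) (two consecutive terms determine the rest), the sequence is periodic with period 48.
(17836 - 0) mod 48 = 28, so b(17836) = b(28) = 12.

12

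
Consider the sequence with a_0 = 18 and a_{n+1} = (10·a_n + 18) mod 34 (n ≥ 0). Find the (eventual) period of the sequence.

16

a_0 = 18,  a_1 = 28,  a_2 = 26,  a_3 = 6,  a_4 = 10,  a_5 = 16,  a_6 = 8,  a_7 = 30,  a_8 = 12,  a_9 = 2,  a_{10} = 4,  a_{11} = 24,  a_{12} = 20,  a_{13} = 14,  a_{14} = 22,  a_{15} = 0,  a_{16} = 18.
Since a_{16} = a_0 = 18, the sequence is periodic with period 16.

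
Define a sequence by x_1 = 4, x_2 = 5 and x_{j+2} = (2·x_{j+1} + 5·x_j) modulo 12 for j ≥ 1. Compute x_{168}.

Computing terms: x_1 = 4,  x_2 = 5,  x_3 = 6,  x_4 = 1,  x_5 = 8,  x_6 = 9,  x_7 = 10,  x_8 = 5,  x_9 = 0,  x_{10} = 1,  x_{11} = 2,  x_{12} = 9,  x_{13} = 4,  x_{14} = 5.
Since (x_{13}, x_{14}) = (x_1, x_2) = (4, 5) (two consecutive terms determine the rest), the sequence is periodic with period 12.
So x_{168} = x_{1 + ((168-1) mod 12)} = x_{12} = 9.

9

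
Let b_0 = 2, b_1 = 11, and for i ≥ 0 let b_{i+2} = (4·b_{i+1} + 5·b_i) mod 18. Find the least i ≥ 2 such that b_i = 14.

6

b_0 = 2,  b_1 = 11,  b_2 = 0,  b_3 = 1,  b_4 = 4,  b_5 = 3,  b_6 = 14,  b_7 = 17,  b_8 = 12,  b_9 = 7,  b_{10} = 16,  b_{11} = 9,  b_{12} = 8,  b_{13} = 5,  b_{14} = 6,  b_{15} = 13,  b_{16} = 10,  b_{17} = 15,  b_{18} = 2,  b_{19} = 11.
Since (b_{18}, b_{19}) = (b_0, b_1) = (2, 11) (two consecutive terms determine the rest), the sequence is periodic with period 18.
The value 14 first appears (with i ≥ 2) at b_6.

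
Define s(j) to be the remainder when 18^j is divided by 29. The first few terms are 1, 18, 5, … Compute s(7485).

27

Listing terms: s(0) = 1, s(1) = 18, s(2) = 5, s(3) = 3, s(4) = 25, s(5) = 15, s(6) = 9, s(7) = 17, s(8) = 16, s(9) = 27, s(10) = 22, s(11) = 19, s(12) = 23, s(13) = 8, s(14) = 28, s(15) = 11, s(16) = 24, s(17) = 26, s(18) = 4, s(19) = 14, s(20) = 20, s(21) = 12, s(22) = 13, s(23) = 2, s(24) = 7, s(25) = 10, s(26) = 6, s(27) = 21, s(28) = 1.
The sequence repeats with period 28.
(7485 - 0) mod 28 = 9, so s(7485) = s(9) = 27.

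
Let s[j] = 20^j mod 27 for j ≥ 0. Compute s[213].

17

s[0] = 1, s[1] = 20, s[2] = 22, s[3] = 8, s[4] = 25, s[5] = 14, s[6] = 10, s[7] = 11, s[8] = 4, s[9] = 26, s[10] = 7, s[11] = 5, s[12] = 19, s[13] = 2, s[14] = 13, s[15] = 17, s[16] = 16, s[17] = 23, s[18] = 1.
The sequence repeats with period 18.
So s[213] = s[0 + ((213-0) mod 18)] = s[15] = 17.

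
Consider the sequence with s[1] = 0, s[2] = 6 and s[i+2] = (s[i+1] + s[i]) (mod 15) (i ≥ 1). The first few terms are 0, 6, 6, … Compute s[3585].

3

We have s[1] = 0; s[2] = 6; s[3] = 6; s[4] = 12; s[5] = 3; s[6] = 0; s[7] = 3; s[8] = 3; s[9] = 6; s[10] = 9; s[11] = 0; s[12] = 9; s[13] = 9; s[14] = 3; s[15] = 12; s[16] = 0; s[17] = 12; s[18] = 12; s[19] = 9; s[20] = 6; s[21] = 0; s[22] = 6.
Since (s[21], s[22]) = (s[1], s[2]) = (0, 6) (two consecutive terms determine the rest), the sequence is periodic with period 20.
So s[3585] = s[1 + ((3585-1) mod 20)] = s[5] = 3.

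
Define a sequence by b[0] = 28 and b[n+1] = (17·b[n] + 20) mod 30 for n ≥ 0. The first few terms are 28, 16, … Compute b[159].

We have b[0] = 28, b[1] = 16, b[2] = 22, b[3] = 4, b[4] = 28.
Since b[4] = b[0] = 28, the sequence is periodic with period 4.
(159 - 0) mod 4 = 3, so b[159] = b[3] = 4.

4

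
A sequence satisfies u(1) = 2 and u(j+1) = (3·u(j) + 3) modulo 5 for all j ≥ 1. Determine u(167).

Computing terms: u(1) = 2, u(2) = 4, u(3) = 0, u(4) = 3, u(5) = 2.
Since u(5) = u(1) = 2, the sequence is periodic with period 4.
(167 - 1) mod 4 = 2, so u(167) = u(3) = 0.

0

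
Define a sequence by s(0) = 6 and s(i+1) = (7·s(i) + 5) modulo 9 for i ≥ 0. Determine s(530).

We have s(0) = 6, s(1) = 2, s(2) = 1, s(3) = 3, s(4) = 8, s(5) = 7, s(6) = 0, s(7) = 5, s(8) = 4, s(9) = 6.
The sequence repeats with period 9.
So s(530) = s(0 + ((530-0) mod 9)) = s(8) = 4.

4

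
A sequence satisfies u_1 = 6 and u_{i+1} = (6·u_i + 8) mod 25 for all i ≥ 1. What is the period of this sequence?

25

Listing terms: u_1 = 6,  u_2 = 19,  u_3 = 22,  u_4 = 15,  u_5 = 23,  u_6 = 21,  u_7 = 9,  u_8 = 12,  u_9 = 5,  u_{10} = 13,  u_{11} = 11,  u_{12} = 24,  u_{13} = 2,  u_{14} = 20,  u_{15} = 3,  u_{16} = 1,  u_{17} = 14,  u_{18} = 17,  u_{19} = 10,  u_{20} = 18,  u_{21} = 16,  u_{22} = 4,  u_{23} = 7,  u_{24} = 0,  u_{25} = 8,  u_{26} = 6.
The sequence repeats with period 25.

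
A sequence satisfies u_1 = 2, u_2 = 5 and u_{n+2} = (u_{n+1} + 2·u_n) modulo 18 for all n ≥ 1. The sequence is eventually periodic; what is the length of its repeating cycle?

We have u_1 = 2; u_2 = 5; u_3 = 9; u_4 = 1; u_5 = 1; u_6 = 3; u_7 = 5; u_8 = 11; u_9 = 3; u_{10} = 7; u_{11} = 13; u_{12} = 9; u_{13} = 17; u_{14} = 17; u_{15} = 15; u_{16} = 13; u_{17} = 7; u_{18} = 15; u_{19} = 11; u_{20} = 5; u_{21} = 9.
Since (u_{20}, u_{21}) = (u_2, u_3) = (5, 9) (two consecutive terms determine the rest), the sequence is eventually periodic: after a pre-period of length 1 it cycles with period 18.

18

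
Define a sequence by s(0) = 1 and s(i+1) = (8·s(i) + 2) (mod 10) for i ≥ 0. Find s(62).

We have s(0) = 1; s(1) = 0; s(2) = 2; s(3) = 8; s(4) = 6; s(5) = 0.
Since s(5) = s(1) = 0, the sequence is eventually periodic: after a pre-period of length 1 it cycles with period 4.
For i ≥ 1, s(i) depends only on (i - 1) mod 4. (62 - 1) mod 4 = 1, so s(62) = s(2) = 2.

2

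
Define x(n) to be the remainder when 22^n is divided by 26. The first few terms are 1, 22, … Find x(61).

Listing terms: x(0) = 1; x(1) = 22; x(2) = 16; x(3) = 14; x(4) = 22.
Since x(4) = x(1) = 22, the sequence is eventually periodic: after a pre-period of length 1 it cycles with period 3.
For n ≥ 1, x(n) depends only on (n - 1) mod 3. (61 - 1) mod 3 = 0, so x(61) = x(1) = 22.

22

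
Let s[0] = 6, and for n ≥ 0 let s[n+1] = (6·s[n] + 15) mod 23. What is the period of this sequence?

Listing terms: s[0] = 6; s[1] = 5; s[2] = 22; s[3] = 9; s[4] = 0; s[5] = 15; s[6] = 13; s[7] = 1; s[8] = 21; s[9] = 3; s[10] = 10; s[11] = 6.
Since s[11] = s[0] = 6, the sequence is periodic with period 11.

11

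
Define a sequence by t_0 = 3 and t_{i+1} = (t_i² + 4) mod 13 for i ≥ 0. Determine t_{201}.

We have t_0 = 3, t_1 = 0, t_2 = 4, t_3 = 7, t_4 = 1, t_5 = 5, t_6 = 3.
Since t_6 = t_0 = 3, the sequence is periodic with period 6.
So t_{201} = t_{0 + ((201-0) mod 6)} = t_3 = 7.

7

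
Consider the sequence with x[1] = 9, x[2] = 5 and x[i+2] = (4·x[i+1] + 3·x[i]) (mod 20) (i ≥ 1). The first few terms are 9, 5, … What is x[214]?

Listing terms: x[1] = 9, x[2] = 5, x[3] = 7, x[4] = 3, x[5] = 13, x[6] = 1, x[7] = 3, x[8] = 15, x[9] = 9, x[10] = 1, x[11] = 11, x[12] = 7, x[13] = 1, x[14] = 5, x[15] = 3, x[16] = 7, x[17] = 17, x[18] = 9, x[19] = 7, x[20] = 15, x[21] = 1, x[22] = 9, x[23] = 19, x[24] = 3, x[25] = 9, x[26] = 5.
The sequence repeats with period 24.
So x[214] = x[1 + ((214-1) mod 24)] = x[22] = 9.

9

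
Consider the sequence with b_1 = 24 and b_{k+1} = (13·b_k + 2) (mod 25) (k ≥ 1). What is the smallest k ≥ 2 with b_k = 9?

3

Computing terms: b_1 = 24,  b_2 = 14,  b_3 = 9,  b_4 = 19,  b_5 = 24.
The sequence repeats with period 4.
The value 9 first appears (with k ≥ 2) at b_3.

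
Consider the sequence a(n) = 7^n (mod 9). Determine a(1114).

7

Computing terms: a(1) = 7,  a(2) = 4,  a(3) = 1,  a(4) = 7.
The sequence repeats with period 3.
So a(1114) = a(1 + ((1114-1) mod 3)) = a(1) = 7.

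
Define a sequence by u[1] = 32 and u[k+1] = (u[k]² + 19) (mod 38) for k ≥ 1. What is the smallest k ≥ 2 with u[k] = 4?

Computing terms: u[1] = 32,  u[2] = 17,  u[3] = 4,  u[4] = 35,  u[5] = 28,  u[6] = 5,  u[7] = 6,  u[8] = 17.
Since u[8] = u[2] = 17, the sequence is eventually periodic: after a pre-period of length 1 it cycles with period 6.
The value 4 first appears (with k ≥ 2) at u[3].

3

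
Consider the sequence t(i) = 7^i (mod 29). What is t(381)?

24

t(1) = 7, t(2) = 20, t(3) = 24, t(4) = 23, t(5) = 16, t(6) = 25, t(7) = 1, t(8) = 7.
Since t(8) = t(1) = 7, the sequence is periodic with period 7.
(381 - 1) mod 7 = 2, so t(381) = t(3) = 24.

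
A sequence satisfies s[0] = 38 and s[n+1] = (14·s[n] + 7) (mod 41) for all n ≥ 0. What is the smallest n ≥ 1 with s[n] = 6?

Computing terms: s[0] = 38, s[1] = 6, s[2] = 9, s[3] = 10, s[4] = 24, s[5] = 15, s[6] = 12, s[7] = 11, s[8] = 38.
Since s[8] = s[0] = 38, the sequence is periodic with period 8.
The value 6 first appears (with n ≥ 1) at s[1].

1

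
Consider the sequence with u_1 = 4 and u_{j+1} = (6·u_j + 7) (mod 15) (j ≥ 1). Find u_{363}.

u_1 = 4,  u_2 = 1,  u_3 = 13,  u_4 = 10,  u_5 = 7,  u_6 = 4.
The sequence repeats with period 5.
So u_{363} = u_{1 + ((363-1) mod 5)} = u_3 = 13.

13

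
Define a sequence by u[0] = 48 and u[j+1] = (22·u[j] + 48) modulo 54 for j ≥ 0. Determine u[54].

48

We have u[0] = 48; u[1] = 24; u[2] = 36; u[3] = 30; u[4] = 6; u[5] = 18; u[6] = 12; u[7] = 42; u[8] = 0; u[9] = 48.
The sequence repeats with period 9.
(54 - 0) mod 9 = 0, so u[54] = u[0] = 48.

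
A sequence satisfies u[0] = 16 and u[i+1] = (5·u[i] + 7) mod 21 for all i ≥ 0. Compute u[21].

u[0] = 16; u[1] = 3; u[2] = 1; u[3] = 12; u[4] = 4; u[5] = 6; u[6] = 16.
The sequence repeats with period 6.
(21 - 0) mod 6 = 3, so u[21] = u[3] = 12.

12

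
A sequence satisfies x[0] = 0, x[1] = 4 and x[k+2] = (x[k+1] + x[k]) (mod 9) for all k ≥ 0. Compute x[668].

6

x[0] = 0; x[1] = 4; x[2] = 4; x[3] = 8; x[4] = 3; x[5] = 2; x[6] = 5; x[7] = 7; x[8] = 3; x[9] = 1; x[10] = 4; x[11] = 5; x[12] = 0; x[13] = 5; x[14] = 5; x[15] = 1; x[16] = 6; x[17] = 7; x[18] = 4; x[19] = 2; x[20] = 6; x[21] = 8; x[22] = 5; x[23] = 4; x[24] = 0; x[25] = 4.
Since (x[24], x[25]) = (x[0], x[1]) = (0, 4) (two consecutive terms determine the rest), the sequence is periodic with period 24.
So x[668] = x[0 + ((668-0) mod 24)] = x[20] = 6.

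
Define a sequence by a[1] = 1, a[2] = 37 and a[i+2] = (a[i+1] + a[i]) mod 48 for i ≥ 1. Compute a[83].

5

We have a[1] = 1; a[2] = 37; a[3] = 38; a[4] = 27; a[5] = 17; a[6] = 44; a[7] = 13; a[8] = 9; a[9] = 22; a[10] = 31; a[11] = 5; a[12] = 36; a[13] = 41; a[14] = 29; a[15] = 22; a[16] = 3; a[17] = 25; a[18] = 28; a[19] = 5; a[20] = 33; a[21] = 38; a[22] = 23; a[23] = 13; a[24] = 36; a[25] = 1; a[26] = 37.
Since (a[25], a[26]) = (a[1], a[2]) = (1, 37) (two consecutive terms determine the rest), the sequence is periodic with period 24.
(83 - 1) mod 24 = 10, so a[83] = a[11] = 5.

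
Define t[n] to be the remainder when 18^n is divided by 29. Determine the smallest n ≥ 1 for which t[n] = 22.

t[0] = 1, t[1] = 18, t[2] = 5, t[3] = 3, t[4] = 25, t[5] = 15, t[6] = 9, t[7] = 17, t[8] = 16, t[9] = 27, t[10] = 22, t[11] = 19, t[12] = 23, t[13] = 8, t[14] = 28, t[15] = 11, t[16] = 24, t[17] = 26, t[18] = 4, t[19] = 14, t[20] = 20, t[21] = 12, t[22] = 13, t[23] = 2, t[24] = 7, t[25] = 10, t[26] = 6, t[27] = 21, t[28] = 1.
Since t[28] = t[0] = 1, the sequence is periodic with period 28.
The value 22 first appears (with n ≥ 1) at t[10].

10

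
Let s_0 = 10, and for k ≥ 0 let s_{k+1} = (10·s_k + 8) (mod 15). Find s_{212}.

We have s_0 = 10; s_1 = 3; s_2 = 8; s_3 = 13; s_4 = 3.
Since s_4 = s_1 = 3, the sequence is eventually periodic: after a pre-period of length 1 it cycles with period 3.
For k ≥ 1, s_k depends only on (k - 1) mod 3. (212 - 1) mod 3 = 1, so s_{212} = s_2 = 8.

8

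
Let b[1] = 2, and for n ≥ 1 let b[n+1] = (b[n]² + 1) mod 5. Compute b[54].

1

b[1] = 2; b[2] = 0; b[3] = 1; b[4] = 2.
Since b[4] = b[1] = 2, the sequence is periodic with period 3.
(54 - 1) mod 3 = 2, so b[54] = b[3] = 1.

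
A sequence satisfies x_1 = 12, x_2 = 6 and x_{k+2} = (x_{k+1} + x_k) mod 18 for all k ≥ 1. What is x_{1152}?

12

We have x_1 = 12, x_2 = 6, x_3 = 0, x_4 = 6, x_5 = 6, x_6 = 12, x_7 = 0, x_8 = 12, x_9 = 12, x_{10} = 6.
The sequence repeats with period 8.
So x_{1152} = x_{1 + ((1152-1) mod 8)} = x_8 = 12.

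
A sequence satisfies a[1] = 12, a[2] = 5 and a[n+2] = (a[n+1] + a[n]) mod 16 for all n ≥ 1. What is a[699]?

We have a[1] = 12,  a[2] = 5,  a[3] = 1,  a[4] = 6,  a[5] = 7,  a[6] = 13,  a[7] = 4,  a[8] = 1,  a[9] = 5,  a[10] = 6,  a[11] = 11,  a[12] = 1,  a[13] = 12,  a[14] = 13,  a[15] = 9,  a[16] = 6,  a[17] = 15,  a[18] = 5,  a[19] = 4,  a[20] = 9,  a[21] = 13,  a[22] = 6,  a[23] = 3,  a[24] = 9,  a[25] = 12,  a[26] = 5.
The sequence repeats with period 24.
So a[699] = a[1 + ((699-1) mod 24)] = a[3] = 1.

1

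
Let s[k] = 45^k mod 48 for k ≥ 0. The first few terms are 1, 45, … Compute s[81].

45

Listing terms: s[0] = 1,  s[1] = 45,  s[2] = 9,  s[3] = 21,  s[4] = 33,  s[5] = 45.
Since s[5] = s[1] = 45, the sequence is eventually periodic: after a pre-period of length 1 it cycles with period 4.
For k ≥ 1, s[k] depends only on (k - 1) mod 4. (81 - 1) mod 4 = 0, so s[81] = s[1] = 45.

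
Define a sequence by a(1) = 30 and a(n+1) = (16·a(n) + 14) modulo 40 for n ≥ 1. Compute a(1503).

Listing terms: a(1) = 30, a(2) = 14, a(3) = 38, a(4) = 22, a(5) = 6, a(6) = 30.
Since a(6) = a(1) = 30, the sequence is periodic with period 5.
(1503 - 1) mod 5 = 2, so a(1503) = a(3) = 38.

38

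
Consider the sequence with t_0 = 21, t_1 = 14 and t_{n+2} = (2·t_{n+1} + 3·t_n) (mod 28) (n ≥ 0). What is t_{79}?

Computing terms: t_0 = 21,  t_1 = 14,  t_2 = 7,  t_3 = 0,  t_4 = 21,  t_5 = 14.
The sequence repeats with period 4.
So t_{79} = t_{0 + ((79-0) mod 4)} = t_3 = 0.

0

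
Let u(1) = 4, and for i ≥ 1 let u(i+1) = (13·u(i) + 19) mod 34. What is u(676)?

Computing terms: u(1) = 4,  u(2) = 3,  u(3) = 24,  u(4) = 25,  u(5) = 4.
The sequence repeats with period 4.
So u(676) = u(1 + ((676-1) mod 4)) = u(4) = 25.

25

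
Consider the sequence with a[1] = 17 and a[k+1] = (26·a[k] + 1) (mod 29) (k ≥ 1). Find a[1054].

3

We have a[1] = 17; a[2] = 8; a[3] = 6; a[4] = 12; a[5] = 23; a[6] = 19; a[7] = 2; a[8] = 24; a[9] = 16; a[10] = 11; a[11] = 26; a[12] = 10; a[13] = 0; a[14] = 1; a[15] = 27; a[16] = 7; a[17] = 9; a[18] = 3; a[19] = 21; a[20] = 25; a[21] = 13; a[22] = 20; a[23] = 28; a[24] = 4; a[25] = 18; a[26] = 5; a[27] = 15; a[28] = 14; a[29] = 17.
Since a[29] = a[1] = 17, the sequence is periodic with period 28.
So a[1054] = a[1 + ((1054-1) mod 28)] = a[18] = 3.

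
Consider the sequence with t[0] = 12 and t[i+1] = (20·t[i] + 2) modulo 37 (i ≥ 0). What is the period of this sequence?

We have t[0] = 12, t[1] = 20, t[2] = 32, t[3] = 13, t[4] = 3, t[5] = 25, t[6] = 21, t[7] = 15, t[8] = 6, t[9] = 11, t[10] = 0, t[11] = 2, t[12] = 5, t[13] = 28, t[14] = 7, t[15] = 31, t[16] = 30, t[17] = 10, t[18] = 17, t[19] = 9, t[20] = 34, t[21] = 16, t[22] = 26, t[23] = 4, t[24] = 8, t[25] = 14, t[26] = 23, t[27] = 18, t[28] = 29, t[29] = 27, t[30] = 24, t[31] = 1, t[32] = 22, t[33] = 35, t[34] = 36, t[35] = 19, t[36] = 12.
The sequence repeats with period 36.

36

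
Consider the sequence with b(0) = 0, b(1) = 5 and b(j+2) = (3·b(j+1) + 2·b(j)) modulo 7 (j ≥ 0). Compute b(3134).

6

Listing terms: b(0) = 0, b(1) = 5, b(2) = 1, b(3) = 6, b(4) = 6, b(5) = 2, b(6) = 4, b(7) = 2, b(8) = 0, b(9) = 4, b(10) = 5, b(11) = 2, b(12) = 2, b(13) = 3, b(14) = 6, b(15) = 3, b(16) = 0, b(17) = 6, b(18) = 4, b(19) = 3, b(20) = 3, b(21) = 1, b(22) = 2, b(23) = 1, b(24) = 0, b(25) = 2, b(26) = 6, b(27) = 1, b(28) = 1, b(29) = 5, b(30) = 3, b(31) = 5, b(32) = 0, b(33) = 3, b(34) = 2, b(35) = 5, b(36) = 5, b(37) = 4, b(38) = 1, b(39) = 4, b(40) = 0, b(41) = 1, b(42) = 3, b(43) = 4, b(44) = 4, b(45) = 6, b(46) = 5, b(47) = 6, b(48) = 0, b(49) = 5.
Since (b(48), b(49)) = (b(0), b(1)) = (0, 5) (two consecutive terms determine the rest), the sequence is periodic with period 48.
So b(3134) = b(0 + ((3134-0) mod 48)) = b(14) = 6.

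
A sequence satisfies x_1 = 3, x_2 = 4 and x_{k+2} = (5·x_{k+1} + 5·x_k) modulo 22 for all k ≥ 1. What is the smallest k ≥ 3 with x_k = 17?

Listing terms: x_1 = 3,  x_2 = 4,  x_3 = 13,  x_4 = 19,  x_5 = 6,  x_6 = 15,  x_7 = 17,  x_8 = 6,  x_9 = 5,  x_{10} = 11,  x_{11} = 14,  x_{12} = 15,  x_{13} = 13,  x_{14} = 8,  x_{15} = 17,  x_{16} = 15,  x_{17} = 6,  x_{18} = 17,  x_{19} = 5,  x_{20} = 0,  x_{21} = 3,  x_{22} = 15,  x_{23} = 2,  x_{24} = 19,  x_{25} = 17,  x_{26} = 4,  x_{27} = 17,  x_{28} = 17,  x_{29} = 16,  x_{30} = 11,  x_{31} = 3,  x_{32} = 4.
The sequence repeats with period 30.
The value 17 first appears (with k ≥ 3) at x_7.

7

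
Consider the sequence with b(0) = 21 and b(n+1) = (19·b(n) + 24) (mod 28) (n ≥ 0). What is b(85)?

Listing terms: b(0) = 21, b(1) = 3, b(2) = 25, b(3) = 23, b(4) = 13, b(5) = 19, b(6) = 21.
The sequence repeats with period 6.
(85 - 0) mod 6 = 1, so b(85) = b(1) = 3.

3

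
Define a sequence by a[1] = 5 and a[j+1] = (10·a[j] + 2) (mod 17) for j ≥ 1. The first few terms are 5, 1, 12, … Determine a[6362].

8

a[1] = 5,  a[2] = 1,  a[3] = 12,  a[4] = 3,  a[5] = 15,  a[6] = 16,  a[7] = 9,  a[8] = 7,  a[9] = 4,  a[10] = 8,  a[11] = 14,  a[12] = 6,  a[13] = 11,  a[14] = 10,  a[15] = 0,  a[16] = 2,  a[17] = 5.
Since a[17] = a[1] = 5, the sequence is periodic with period 16.
(6362 - 1) mod 16 = 9, so a[6362] = a[10] = 8.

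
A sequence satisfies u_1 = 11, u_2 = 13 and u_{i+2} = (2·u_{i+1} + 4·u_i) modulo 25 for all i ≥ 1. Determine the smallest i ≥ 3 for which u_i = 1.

Computing terms: u_1 = 11,  u_2 = 13,  u_3 = 20,  u_4 = 17,  u_5 = 14,  u_6 = 21,  u_7 = 23,  u_8 = 5,  u_9 = 2,  u_{10} = 24,  u_{11} = 6,  u_{12} = 8,  u_{13} = 15,  u_{14} = 12,  u_{15} = 9,  u_{16} = 16,  u_{17} = 18,  u_{18} = 0,  u_{19} = 22,  u_{20} = 19,  u_{21} = 1,  u_{22} = 3,  u_{23} = 10,  u_{24} = 7,  u_{25} = 4,  u_{26} = 11,  u_{27} = 13.
The sequence repeats with period 25.
The value 1 first appears (with i ≥ 3) at u_{21}.

21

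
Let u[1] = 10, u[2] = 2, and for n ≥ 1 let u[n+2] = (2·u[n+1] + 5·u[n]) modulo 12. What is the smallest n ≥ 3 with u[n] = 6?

Listing terms: u[1] = 10; u[2] = 2; u[3] = 6; u[4] = 10; u[5] = 2.
The sequence repeats with period 3.
The value 6 first appears (with n ≥ 3) at u[3].

3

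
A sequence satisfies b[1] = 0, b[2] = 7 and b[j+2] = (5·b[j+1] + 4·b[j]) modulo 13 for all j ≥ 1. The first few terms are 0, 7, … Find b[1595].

Listing terms: b[1] = 0,  b[2] = 7,  b[3] = 9,  b[4] = 8,  b[5] = 11,  b[6] = 9,  b[7] = 11,  b[8] = 0,  b[9] = 5,  b[10] = 12,  b[11] = 2,  b[12] = 6,  b[13] = 12,  b[14] = 6,  b[15] = 0,  b[16] = 11,  b[17] = 3,  b[18] = 7,  b[19] = 8,  b[20] = 3,  b[21] = 8,  b[22] = 0,  b[23] = 6,  b[24] = 4,  b[25] = 5,  b[26] = 2,  b[27] = 4,  b[28] = 2,  b[29] = 0,  b[30] = 8,  b[31] = 1,  b[32] = 11,  b[33] = 7,  b[34] = 1,  b[35] = 7,  b[36] = 0,  b[37] = 2,  b[38] = 10,  b[39] = 6,  b[40] = 5,  b[41] = 10,  b[42] = 5,  b[43] = 0,  b[44] = 7.
Since (b[43], b[44]) = (b[1], b[2]) = (0, 7) (two consecutive terms determine the rest), the sequence is periodic with period 42.
(1595 - 1) mod 42 = 40, so b[1595] = b[41] = 10.

10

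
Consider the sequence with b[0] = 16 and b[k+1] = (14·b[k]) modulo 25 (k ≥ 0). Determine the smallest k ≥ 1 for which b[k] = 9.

5

Listing terms: b[0] = 16; b[1] = 24; b[2] = 11; b[3] = 4; b[4] = 6; b[5] = 9; b[6] = 1; b[7] = 14; b[8] = 21; b[9] = 19; b[10] = 16.
The sequence repeats with period 10.
The value 9 first appears (with k ≥ 1) at b[5].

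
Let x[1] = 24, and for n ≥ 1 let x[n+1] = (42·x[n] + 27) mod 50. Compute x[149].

Computing terms: x[1] = 24, x[2] = 35, x[3] = 47, x[4] = 1, x[5] = 19, x[6] = 25, x[7] = 27, x[8] = 11, x[9] = 39, x[10] = 15, x[11] = 7, x[12] = 21, x[13] = 9, x[14] = 5, x[15] = 37, x[16] = 31, x[17] = 29, x[18] = 45, x[19] = 17, x[20] = 41, x[21] = 49, x[22] = 35.
Since x[22] = x[2] = 35, the sequence is eventually periodic: after a pre-period of length 1 it cycles with period 20.
For n ≥ 2, x[n] depends only on (n - 2) mod 20. (149 - 2) mod 20 = 7, so x[149] = x[9] = 39.

39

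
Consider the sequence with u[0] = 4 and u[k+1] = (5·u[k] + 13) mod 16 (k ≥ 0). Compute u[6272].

Computing terms: u[0] = 4,  u[1] = 1,  u[2] = 2,  u[3] = 7,  u[4] = 0,  u[5] = 13,  u[6] = 14,  u[7] = 3,  u[8] = 12,  u[9] = 9,  u[10] = 10,  u[11] = 15,  u[12] = 8,  u[13] = 5,  u[14] = 6,  u[15] = 11,  u[16] = 4.
The sequence repeats with period 16.
So u[6272] = u[0 + ((6272-0) mod 16)] = u[0] = 4.

4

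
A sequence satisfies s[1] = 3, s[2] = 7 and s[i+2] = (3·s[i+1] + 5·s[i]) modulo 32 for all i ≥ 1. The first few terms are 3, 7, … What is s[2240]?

3

Listing terms: s[1] = 3; s[2] = 7; s[3] = 4; s[4] = 15; s[5] = 1; s[6] = 14; s[7] = 15; s[8] = 19; s[9] = 4; s[10] = 11; s[11] = 21; s[12] = 22; s[13] = 11; s[14] = 15; s[15] = 4; s[16] = 23; s[17] = 25; s[18] = 30; s[19] = 23; s[20] = 27; s[21] = 4; s[22] = 19; s[23] = 13; s[24] = 6; s[25] = 19; s[26] = 23; s[27] = 4; s[28] = 31; s[29] = 17; s[30] = 14; s[31] = 31; s[32] = 3; s[33] = 4; s[34] = 27; s[35] = 5; s[36] = 22; s[37] = 27; s[38] = 31; s[39] = 4; s[40] = 7; s[41] = 9; s[42] = 30; s[43] = 7; s[44] = 11; s[45] = 4; s[46] = 3; s[47] = 29; s[48] = 6; s[49] = 3; s[50] = 7.
The sequence repeats with period 48.
(2240 - 1) mod 48 = 31, so s[2240] = s[32] = 3.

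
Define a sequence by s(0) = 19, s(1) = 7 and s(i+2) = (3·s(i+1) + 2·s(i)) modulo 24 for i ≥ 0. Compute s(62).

s(0) = 19, s(1) = 7, s(2) = 11, s(3) = 23, s(4) = 19, s(5) = 7.
Since (s(4), s(5)) = (s(0), s(1)) = (19, 7) (two consecutive terms determine the rest), the sequence is periodic with period 4.
(62 - 0) mod 4 = 2, so s(62) = s(2) = 11.

11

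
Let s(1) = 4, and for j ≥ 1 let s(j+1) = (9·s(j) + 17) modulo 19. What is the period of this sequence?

9

We have s(1) = 4; s(2) = 15; s(3) = 0; s(4) = 17; s(5) = 18; s(6) = 8; s(7) = 13; s(8) = 1; s(9) = 7; s(10) = 4.
The sequence repeats with period 9.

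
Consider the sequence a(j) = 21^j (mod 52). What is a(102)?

Computing terms: a(1) = 21, a(2) = 25, a(3) = 5, a(4) = 1, a(5) = 21.
Since a(5) = a(1) = 21, the sequence is periodic with period 4.
So a(102) = a(1 + ((102-1) mod 4)) = a(2) = 25.

25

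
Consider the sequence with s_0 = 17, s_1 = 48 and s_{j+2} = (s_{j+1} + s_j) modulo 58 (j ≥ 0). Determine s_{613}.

We have s_0 = 17,  s_1 = 48,  s_2 = 7,  s_3 = 55,  s_4 = 4,  s_5 = 1,  s_6 = 5,  s_7 = 6,  s_8 = 11,  s_9 = 17,  s_{10} = 28,  s_{11} = 45,  s_{12} = 15,  s_{13} = 2,  s_{14} = 17,  s_{15} = 19,  s_{16} = 36,  s_{17} = 55,  s_{18} = 33,  s_{19} = 30,  s_{20} = 5,  s_{21} = 35,  s_{22} = 40,  s_{23} = 17,  s_{24} = 57,  s_{25} = 16,  s_{26} = 15,  s_{27} = 31,  s_{28} = 46,  s_{29} = 19,  s_{30} = 7,  s_{31} = 26,  s_{32} = 33,  s_{33} = 1,  s_{34} = 34,  s_{35} = 35,  s_{36} = 11,  s_{37} = 46,  s_{38} = 57,  s_{39} = 45,  s_{40} = 44,  s_{41} = 31,  s_{42} = 17,  s_{43} = 48.
The sequence repeats with period 42.
So s_{613} = s_{0 + ((613-0) mod 42)} = s_{25} = 16.

16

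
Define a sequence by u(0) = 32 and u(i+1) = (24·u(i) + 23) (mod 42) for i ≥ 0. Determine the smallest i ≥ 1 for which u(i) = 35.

1

We have u(0) = 32,  u(1) = 35,  u(2) = 23,  u(3) = 29,  u(4) = 5,  u(5) = 17,  u(6) = 11,  u(7) = 35.
Since u(7) = u(1) = 35, the sequence is eventually periodic: after a pre-period of length 1 it cycles with period 6.
The value 35 first appears (with i ≥ 1) at u(1).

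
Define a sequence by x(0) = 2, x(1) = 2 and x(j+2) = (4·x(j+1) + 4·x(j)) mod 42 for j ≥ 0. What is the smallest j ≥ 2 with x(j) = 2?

We have x(0) = 2,  x(1) = 2,  x(2) = 16,  x(3) = 30,  x(4) = 16,  x(5) = 16,  x(6) = 2,  x(7) = 30,  x(8) = 2,  x(9) = 2.
Since (x(8), x(9)) = (x(0), x(1)) = (2, 2) (two consecutive terms determine the rest), the sequence is periodic with period 8.
The value 2 first appears (with j ≥ 2) at x(6).

6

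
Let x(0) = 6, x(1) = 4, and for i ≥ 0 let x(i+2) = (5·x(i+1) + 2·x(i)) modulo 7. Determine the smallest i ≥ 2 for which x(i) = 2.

8

Computing terms: x(0) = 6; x(1) = 4; x(2) = 4; x(3) = 0; x(4) = 1; x(5) = 5; x(6) = 6; x(7) = 5; x(8) = 2; x(9) = 6; x(10) = 6; x(11) = 0; x(12) = 5; x(13) = 4; x(14) = 2; x(15) = 4; x(16) = 3; x(17) = 2; x(18) = 2; x(19) = 0; x(20) = 4; x(21) = 6; x(22) = 3; x(23) = 6; x(24) = 1; x(25) = 3; x(26) = 3; x(27) = 0; x(28) = 6; x(29) = 2; x(30) = 1; x(31) = 2; x(32) = 5; x(33) = 1; x(34) = 1; x(35) = 0; x(36) = 2; x(37) = 3; x(38) = 5; x(39) = 3; x(40) = 4; x(41) = 5; x(42) = 5; x(43) = 0; x(44) = 3; x(45) = 1; x(46) = 4; x(47) = 1; x(48) = 6; x(49) = 4.
Since (x(48), x(49)) = (x(0), x(1)) = (6, 4) (two consecutive terms determine the rest), the sequence is periodic with period 48.
The value 2 first appears (with i ≥ 2) at x(8).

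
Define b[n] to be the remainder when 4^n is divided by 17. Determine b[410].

16

Listing terms: b[1] = 4,  b[2] = 16,  b[3] = 13,  b[4] = 1,  b[5] = 4.
The sequence repeats with period 4.
(410 - 1) mod 4 = 1, so b[410] = b[2] = 16.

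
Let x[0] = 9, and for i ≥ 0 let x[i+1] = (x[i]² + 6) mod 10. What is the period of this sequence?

3

Listing terms: x[0] = 9, x[1] = 7, x[2] = 5, x[3] = 1, x[4] = 7.
Since x[4] = x[1] = 7, the sequence is eventually periodic: after a pre-period of length 1 it cycles with period 3.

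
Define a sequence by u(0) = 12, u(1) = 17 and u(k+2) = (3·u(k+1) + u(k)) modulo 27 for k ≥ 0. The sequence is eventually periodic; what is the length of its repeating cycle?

18

Listing terms: u(0) = 12, u(1) = 17, u(2) = 9, u(3) = 17, u(4) = 6, u(5) = 8, u(6) = 3, u(7) = 17, u(8) = 0, u(9) = 17, u(10) = 24, u(11) = 8, u(12) = 21, u(13) = 17, u(14) = 18, u(15) = 17, u(16) = 15, u(17) = 8, u(18) = 12, u(19) = 17.
Since (u(18), u(19)) = (u(0), u(1)) = (12, 17) (two consecutive terms determine the rest), the sequence is periodic with period 18.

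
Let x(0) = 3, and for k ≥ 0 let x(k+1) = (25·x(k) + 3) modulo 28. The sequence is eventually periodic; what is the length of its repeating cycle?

12

Computing terms: x(0) = 3,  x(1) = 22,  x(2) = 21,  x(3) = 24,  x(4) = 15,  x(5) = 14,  x(6) = 17,  x(7) = 8,  x(8) = 7,  x(9) = 10,  x(10) = 1,  x(11) = 0,  x(12) = 3.
The sequence repeats with period 12.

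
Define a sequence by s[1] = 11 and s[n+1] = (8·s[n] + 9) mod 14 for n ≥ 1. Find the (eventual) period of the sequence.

Computing terms: s[1] = 11; s[2] = 13; s[3] = 1; s[4] = 3; s[5] = 5; s[6] = 7; s[7] = 9; s[8] = 11.
The sequence repeats with period 7.

7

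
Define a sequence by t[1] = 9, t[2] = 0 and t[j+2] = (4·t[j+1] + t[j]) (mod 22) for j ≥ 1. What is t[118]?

12

We have t[1] = 9, t[2] = 0, t[3] = 9, t[4] = 14, t[5] = 21, t[6] = 10, t[7] = 17, t[8] = 12, t[9] = 21, t[10] = 8, t[11] = 9, t[12] = 0.
The sequence repeats with period 10.
(118 - 1) mod 10 = 7, so t[118] = t[8] = 12.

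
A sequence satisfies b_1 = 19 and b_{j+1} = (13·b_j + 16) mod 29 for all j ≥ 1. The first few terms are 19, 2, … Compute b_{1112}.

24

b_1 = 19, b_2 = 2, b_3 = 13, b_4 = 11, b_5 = 14, b_6 = 24, b_7 = 9, b_8 = 17, b_9 = 5, b_{10} = 23, b_{11} = 25, b_{12} = 22, b_{13} = 12, b_{14} = 27, b_{15} = 19.
The sequence repeats with period 14.
So b_{1112} = b_{1 + ((1112-1) mod 14)} = b_6 = 24.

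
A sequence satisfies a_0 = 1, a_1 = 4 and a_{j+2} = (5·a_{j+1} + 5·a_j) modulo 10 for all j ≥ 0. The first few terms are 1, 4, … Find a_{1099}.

0

Computing terms: a_0 = 1, a_1 = 4, a_2 = 5, a_3 = 5, a_4 = 0, a_5 = 5, a_6 = 5.
Since (a_5, a_6) = (a_2, a_3) = (5, 5) (two consecutive terms determine the rest), the sequence is eventually periodic: after a pre-period of length 2 it cycles with period 3.
For j ≥ 2, a_j depends only on (j - 2) mod 3. (1099 - 2) mod 3 = 2, so a_{1099} = a_4 = 0.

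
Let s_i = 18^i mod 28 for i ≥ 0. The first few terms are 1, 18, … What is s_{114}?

8

Computing terms: s_0 = 1,  s_1 = 18,  s_2 = 16,  s_3 = 8,  s_4 = 4,  s_5 = 16.
Since s_5 = s_2 = 16, the sequence is eventually periodic: after a pre-period of length 2 it cycles with period 3.
For i ≥ 2, s_i depends only on (i - 2) mod 3. (114 - 2) mod 3 = 1, so s_{114} = s_3 = 8.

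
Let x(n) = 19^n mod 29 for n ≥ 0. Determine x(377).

3

Listing terms: x(0) = 1, x(1) = 19, x(2) = 13, x(3) = 15, x(4) = 24, x(5) = 21, x(6) = 22, x(7) = 12, x(8) = 25, x(9) = 11, x(10) = 6, x(11) = 27, x(12) = 20, x(13) = 3, x(14) = 28, x(15) = 10, x(16) = 16, x(17) = 14, x(18) = 5, x(19) = 8, x(20) = 7, x(21) = 17, x(22) = 4, x(23) = 18, x(24) = 23, x(25) = 2, x(26) = 9, x(27) = 26, x(28) = 1.
Since x(28) = x(0) = 1, the sequence is periodic with period 28.
(377 - 0) mod 28 = 13, so x(377) = x(13) = 3.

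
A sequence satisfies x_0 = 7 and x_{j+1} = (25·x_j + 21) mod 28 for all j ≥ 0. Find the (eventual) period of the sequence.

Computing terms: x_0 = 7; x_1 = 0; x_2 = 21; x_3 = 14; x_4 = 7.
Since x_4 = x_0 = 7, the sequence is periodic with period 4.

4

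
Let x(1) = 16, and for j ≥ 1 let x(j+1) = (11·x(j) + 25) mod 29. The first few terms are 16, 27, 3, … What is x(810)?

1

Listing terms: x(1) = 16,  x(2) = 27,  x(3) = 3,  x(4) = 0,  x(5) = 25,  x(6) = 10,  x(7) = 19,  x(8) = 2,  x(9) = 18,  x(10) = 20,  x(11) = 13,  x(12) = 23,  x(13) = 17,  x(14) = 9,  x(15) = 8,  x(16) = 26,  x(17) = 21,  x(18) = 24,  x(19) = 28,  x(20) = 14,  x(21) = 5,  x(22) = 22,  x(23) = 6,  x(24) = 4,  x(25) = 11,  x(26) = 1,  x(27) = 7,  x(28) = 15,  x(29) = 16.
Since x(29) = x(1) = 16, the sequence is periodic with period 28.
So x(810) = x(1 + ((810-1) mod 28)) = x(26) = 1.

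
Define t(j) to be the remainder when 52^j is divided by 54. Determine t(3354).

10

Listing terms: t(1) = 52, t(2) = 4, t(3) = 46, t(4) = 16, t(5) = 22, t(6) = 10, t(7) = 34, t(8) = 40, t(9) = 28, t(10) = 52.
Since t(10) = t(1) = 52, the sequence is periodic with period 9.
(3354 - 1) mod 9 = 5, so t(3354) = t(6) = 10.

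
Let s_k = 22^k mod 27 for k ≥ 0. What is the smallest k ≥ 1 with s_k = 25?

2

Listing terms: s_0 = 1; s_1 = 22; s_2 = 25; s_3 = 10; s_4 = 4; s_5 = 7; s_6 = 19; s_7 = 13; s_8 = 16; s_9 = 1.
Since s_9 = s_0 = 1, the sequence is periodic with period 9.
The value 25 first appears (with k ≥ 1) at s_2.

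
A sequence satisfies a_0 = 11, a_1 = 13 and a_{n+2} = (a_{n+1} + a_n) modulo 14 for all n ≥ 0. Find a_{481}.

13

Computing terms: a_0 = 11; a_1 = 13; a_2 = 10; a_3 = 9; a_4 = 5; a_5 = 0; a_6 = 5; a_7 = 5; a_8 = 10; a_9 = 1; a_{10} = 11; a_{11} = 12; a_{12} = 9; a_{13} = 7; a_{14} = 2; a_{15} = 9; a_{16} = 11; a_{17} = 6; a_{18} = 3; a_{19} = 9; a_{20} = 12; a_{21} = 7; a_{22} = 5; a_{23} = 12; a_{24} = 3; a_{25} = 1; a_{26} = 4; a_{27} = 5; a_{28} = 9; a_{29} = 0; a_{30} = 9; a_{31} = 9; a_{32} = 4; a_{33} = 13; a_{34} = 3; a_{35} = 2; a_{36} = 5; a_{37} = 7; a_{38} = 12; a_{39} = 5; a_{40} = 3; a_{41} = 8; a_{42} = 11; a_{43} = 5; a_{44} = 2; a_{45} = 7; a_{46} = 9; a_{47} = 2; a_{48} = 11; a_{49} = 13.
Since (a_{48}, a_{49}) = (a_0, a_1) = (11, 13) (two consecutive terms determine the rest), the sequence is periodic with period 48.
(481 - 0) mod 48 = 1, so a_{481} = a_1 = 13.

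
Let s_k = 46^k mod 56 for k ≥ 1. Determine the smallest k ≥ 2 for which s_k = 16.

5

s_1 = 46; s_2 = 44; s_3 = 8; s_4 = 32; s_5 = 16; s_6 = 8.
Since s_6 = s_3 = 8, the sequence is eventually periodic: after a pre-period of length 2 it cycles with period 3.
The value 16 first appears (with k ≥ 2) at s_5.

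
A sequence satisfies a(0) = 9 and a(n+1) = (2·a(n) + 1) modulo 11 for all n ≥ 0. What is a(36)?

1

a(0) = 9,  a(1) = 8,  a(2) = 6,  a(3) = 2,  a(4) = 5,  a(5) = 0,  a(6) = 1,  a(7) = 3,  a(8) = 7,  a(9) = 4,  a(10) = 9.
Since a(10) = a(0) = 9, the sequence is periodic with period 10.
So a(36) = a(0 + ((36-0) mod 10)) = a(6) = 1.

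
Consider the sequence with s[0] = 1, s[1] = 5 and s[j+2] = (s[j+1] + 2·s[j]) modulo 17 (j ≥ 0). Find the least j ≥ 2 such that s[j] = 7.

Computing terms: s[0] = 1,  s[1] = 5,  s[2] = 7,  s[3] = 0,  s[4] = 14,  s[5] = 14,  s[6] = 8,  s[7] = 2,  s[8] = 1,  s[9] = 5.
The sequence repeats with period 8.
The value 7 first appears (with j ≥ 2) at s[2].

2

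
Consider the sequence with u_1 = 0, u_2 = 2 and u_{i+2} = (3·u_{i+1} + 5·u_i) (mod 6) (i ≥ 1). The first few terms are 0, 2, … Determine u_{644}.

Computing terms: u_1 = 0,  u_2 = 2,  u_3 = 0,  u_4 = 4,  u_5 = 0,  u_6 = 2.
Since (u_5, u_6) = (u_1, u_2) = (0, 2) (two consecutive terms determine the rest), the sequence is periodic with period 4.
(644 - 1) mod 4 = 3, so u_{644} = u_4 = 4.

4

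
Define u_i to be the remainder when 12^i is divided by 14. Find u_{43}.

12

u_1 = 12; u_2 = 4; u_3 = 6; u_4 = 2; u_5 = 10; u_6 = 8; u_7 = 12.
The sequence repeats with period 6.
(43 - 1) mod 6 = 0, so u_{43} = u_1 = 12.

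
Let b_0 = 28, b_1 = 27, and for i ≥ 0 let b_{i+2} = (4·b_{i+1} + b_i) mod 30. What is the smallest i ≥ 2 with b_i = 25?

19

b_0 = 28,  b_1 = 27,  b_2 = 16,  b_3 = 1,  b_4 = 20,  b_5 = 21,  b_6 = 14,  b_7 = 17,  b_8 = 22,  b_9 = 15,  b_{10} = 22,  b_{11} = 13,  b_{12} = 14,  b_{13} = 9,  b_{14} = 20,  b_{15} = 29,  b_{16} = 16,  b_{17} = 3,  b_{18} = 28,  b_{19} = 25,  b_{20} = 8,  b_{21} = 27,  b_{22} = 26,  b_{23} = 11,  b_{24} = 10,  b_{25} = 21,  b_{26} = 4,  b_{27} = 7,  b_{28} = 2,  b_{29} = 15,  b_{30} = 2,  b_{31} = 23,  b_{32} = 4,  b_{33} = 9,  b_{34} = 10,  b_{35} = 19,  b_{36} = 26,  b_{37} = 3,  b_{38} = 8,  b_{39} = 5,  b_{40} = 28,  b_{41} = 27.
The sequence repeats with period 40.
The value 25 first appears (with i ≥ 2) at b_{19}.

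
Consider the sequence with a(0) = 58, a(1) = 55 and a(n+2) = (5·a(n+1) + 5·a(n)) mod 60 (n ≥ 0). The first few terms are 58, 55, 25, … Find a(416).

a(0) = 58; a(1) = 55; a(2) = 25; a(3) = 40; a(4) = 25; a(5) = 25; a(6) = 10; a(7) = 55; a(8) = 25.
Since (a(7), a(8)) = (a(1), a(2)) = (55, 25) (two consecutive terms determine the rest), the sequence is eventually periodic: after a pre-period of length 1 it cycles with period 6.
For n ≥ 1, a(n) depends only on (n - 1) mod 6. (416 - 1) mod 6 = 1, so a(416) = a(2) = 25.

25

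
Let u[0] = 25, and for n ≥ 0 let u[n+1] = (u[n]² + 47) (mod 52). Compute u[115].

48

u[0] = 25; u[1] = 48; u[2] = 11; u[3] = 12; u[4] = 35; u[5] = 24; u[6] = 51; u[7] = 48.
Since u[7] = u[1] = 48, the sequence is eventually periodic: after a pre-period of length 1 it cycles with period 6.
For n ≥ 1, u[n] depends only on (n - 1) mod 6. (115 - 1) mod 6 = 0, so u[115] = u[1] = 48.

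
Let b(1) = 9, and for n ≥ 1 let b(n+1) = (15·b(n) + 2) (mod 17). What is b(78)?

6

Computing terms: b(1) = 9, b(2) = 1, b(3) = 0, b(4) = 2, b(5) = 15, b(6) = 6, b(7) = 7, b(8) = 5, b(9) = 9.
The sequence repeats with period 8.
So b(78) = b(1 + ((78-1) mod 8)) = b(6) = 6.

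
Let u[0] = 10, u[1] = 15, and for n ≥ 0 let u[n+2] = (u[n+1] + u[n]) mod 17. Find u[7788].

7

Listing terms: u[0] = 10,  u[1] = 15,  u[2] = 8,  u[3] = 6,  u[4] = 14,  u[5] = 3,  u[6] = 0,  u[7] = 3,  u[8] = 3,  u[9] = 6,  u[10] = 9,  u[11] = 15,  u[12] = 7,  u[13] = 5,  u[14] = 12,  u[15] = 0,  u[16] = 12,  u[17] = 12,  u[18] = 7,  u[19] = 2,  u[20] = 9,  u[21] = 11,  u[22] = 3,  u[23] = 14,  u[24] = 0,  u[25] = 14,  u[26] = 14,  u[27] = 11,  u[28] = 8,  u[29] = 2,  u[30] = 10,  u[31] = 12,  u[32] = 5,  u[33] = 0,  u[34] = 5,  u[35] = 5,  u[36] = 10,  u[37] = 15.
Since (u[36], u[37]) = (u[0], u[1]) = (10, 15) (two consecutive terms determine the rest), the sequence is periodic with period 36.
(7788 - 0) mod 36 = 12, so u[7788] = u[12] = 7.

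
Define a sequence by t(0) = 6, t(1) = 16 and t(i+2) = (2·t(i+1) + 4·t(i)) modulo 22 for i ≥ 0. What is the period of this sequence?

t(0) = 6,  t(1) = 16,  t(2) = 12,  t(3) = 0,  t(4) = 4,  t(5) = 8,  t(6) = 10,  t(7) = 8,  t(8) = 12,  t(9) = 12,  t(10) = 6,  t(11) = 16.
Since (t(10), t(11)) = (t(0), t(1)) = (6, 16) (two consecutive terms determine the rest), the sequence is periodic with period 10.

10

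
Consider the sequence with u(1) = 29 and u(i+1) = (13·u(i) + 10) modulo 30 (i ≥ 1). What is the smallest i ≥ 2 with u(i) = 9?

5

Computing terms: u(1) = 29; u(2) = 27; u(3) = 1; u(4) = 23; u(5) = 9; u(6) = 7; u(7) = 11; u(8) = 3; u(9) = 19; u(10) = 17; u(11) = 21; u(12) = 13; u(13) = 29.
The sequence repeats with period 12.
The value 9 first appears (with i ≥ 2) at u(5).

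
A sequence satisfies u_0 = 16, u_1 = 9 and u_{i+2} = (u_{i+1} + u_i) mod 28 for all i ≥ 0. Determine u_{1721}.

5

We have u_0 = 16, u_1 = 9, u_2 = 25, u_3 = 6, u_4 = 3, u_5 = 9, u_6 = 12, u_7 = 21, u_8 = 5, u_9 = 26, u_{10} = 3, u_{11} = 1, u_{12} = 4, u_{13} = 5, u_{14} = 9, u_{15} = 14, u_{16} = 23, u_{17} = 9, u_{18} = 4, u_{19} = 13, u_{20} = 17, u_{21} = 2, u_{22} = 19, u_{23} = 21, u_{24} = 12, u_{25} = 5, u_{26} = 17, u_{27} = 22, u_{28} = 11, u_{29} = 5, u_{30} = 16, u_{31} = 21, u_{32} = 9, u_{33} = 2, u_{34} = 11, u_{35} = 13, u_{36} = 24, u_{37} = 9, u_{38} = 5, u_{39} = 14, u_{40} = 19, u_{41} = 5, u_{42} = 24, u_{43} = 1, u_{44} = 25, u_{45} = 26, u_{46} = 23, u_{47} = 21, u_{48} = 16, u_{49} = 9.
The sequence repeats with period 48.
(1721 - 0) mod 48 = 41, so u_{1721} = u_{41} = 5.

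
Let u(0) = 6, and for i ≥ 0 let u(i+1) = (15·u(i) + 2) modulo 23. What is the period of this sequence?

u(0) = 6,  u(1) = 0,  u(2) = 2,  u(3) = 9,  u(4) = 22,  u(5) = 10,  u(6) = 14,  u(7) = 5,  u(8) = 8,  u(9) = 7,  u(10) = 15,  u(11) = 20,  u(12) = 3,  u(13) = 1,  u(14) = 17,  u(15) = 4,  u(16) = 16,  u(17) = 12,  u(18) = 21,  u(19) = 18,  u(20) = 19,  u(21) = 11,  u(22) = 6.
Since u(22) = u(0) = 6, the sequence is periodic with period 22.

22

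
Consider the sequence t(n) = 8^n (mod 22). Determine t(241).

8

Computing terms: t(0) = 1,  t(1) = 8,  t(2) = 20,  t(3) = 6,  t(4) = 4,  t(5) = 10,  t(6) = 14,  t(7) = 2,  t(8) = 16,  t(9) = 18,  t(10) = 12,  t(11) = 8.
Since t(11) = t(1) = 8, the sequence is eventually periodic: after a pre-period of length 1 it cycles with period 10.
For n ≥ 1, t(n) depends only on (n - 1) mod 10. (241 - 1) mod 10 = 0, so t(241) = t(1) = 8.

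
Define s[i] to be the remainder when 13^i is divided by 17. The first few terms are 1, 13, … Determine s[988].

We have s[0] = 1; s[1] = 13; s[2] = 16; s[3] = 4; s[4] = 1.
Since s[4] = s[0] = 1, the sequence is periodic with period 4.
So s[988] = s[0 + ((988-0) mod 4)] = s[0] = 1.

1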